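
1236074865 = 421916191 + 814158674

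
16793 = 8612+8181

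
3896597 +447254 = 4343851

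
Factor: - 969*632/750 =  - 2^2*5^( - 3)*17^1*19^1*79^1 = - 102068/125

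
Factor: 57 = 3^1*19^1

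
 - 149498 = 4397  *( - 34 )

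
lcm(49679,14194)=99358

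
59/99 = 59/99 = 0.60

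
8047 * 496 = 3991312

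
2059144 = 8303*248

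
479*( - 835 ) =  - 399965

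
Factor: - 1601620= - 2^2 * 5^1 *73^1*1097^1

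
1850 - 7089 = -5239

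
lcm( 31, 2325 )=2325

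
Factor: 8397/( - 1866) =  - 9/2 = - 2^ ( - 1 ) * 3^2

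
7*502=3514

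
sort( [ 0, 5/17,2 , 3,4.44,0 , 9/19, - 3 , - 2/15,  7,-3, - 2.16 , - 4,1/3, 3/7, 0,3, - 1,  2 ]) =[ - 4, - 3, - 3, - 2.16 , - 1,-2/15,0,0, 0,5/17, 1/3,3/7 , 9/19, 2, 2, 3,3,4.44,7]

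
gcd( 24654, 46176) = 6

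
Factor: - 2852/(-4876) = 31/53 = 31^1*53^( - 1)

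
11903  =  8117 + 3786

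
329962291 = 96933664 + 233028627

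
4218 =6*703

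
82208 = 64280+17928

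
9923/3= 9923/3 = 3307.67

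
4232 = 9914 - 5682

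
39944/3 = 39944/3 = 13314.67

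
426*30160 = 12848160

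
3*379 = 1137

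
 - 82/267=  - 1 + 185/267 =- 0.31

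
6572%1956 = 704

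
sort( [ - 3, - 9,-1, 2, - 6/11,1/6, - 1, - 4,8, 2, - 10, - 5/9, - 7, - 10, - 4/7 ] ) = [ - 10, - 10, - 9, - 7, - 4, - 3,-1, - 1, - 4/7,  -  5/9, - 6/11, 1/6,2, 2,8 ]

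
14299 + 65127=79426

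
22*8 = 176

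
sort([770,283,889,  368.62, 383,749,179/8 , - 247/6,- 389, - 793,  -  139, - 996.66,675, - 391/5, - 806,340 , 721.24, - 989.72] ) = [ - 996.66, - 989.72, - 806, - 793, - 389, - 139, - 391/5,-247/6,179/8, 283,340, 368.62,383, 675,721.24, 749,770, 889]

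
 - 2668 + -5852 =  - 8520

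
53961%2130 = 711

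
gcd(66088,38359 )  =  1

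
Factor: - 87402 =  - 2^1*3^1*7^1*2081^1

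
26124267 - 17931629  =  8192638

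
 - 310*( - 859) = 266290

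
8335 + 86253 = 94588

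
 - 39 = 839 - 878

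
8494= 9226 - 732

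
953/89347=953/89347 = 0.01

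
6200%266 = 82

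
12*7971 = 95652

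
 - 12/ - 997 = 12/997  =  0.01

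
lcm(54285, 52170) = 4017090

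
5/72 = 5/72 = 0.07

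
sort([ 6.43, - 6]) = [ -6, 6.43 ] 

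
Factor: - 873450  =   - 2^1*3^3*5^2*647^1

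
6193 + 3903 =10096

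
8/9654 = 4/4827 =0.00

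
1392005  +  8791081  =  10183086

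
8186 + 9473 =17659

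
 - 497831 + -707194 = -1205025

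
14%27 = 14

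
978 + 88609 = 89587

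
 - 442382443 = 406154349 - 848536792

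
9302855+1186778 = 10489633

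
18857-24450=-5593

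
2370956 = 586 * 4046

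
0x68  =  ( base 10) 104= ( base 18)5E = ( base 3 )10212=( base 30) 3E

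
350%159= 32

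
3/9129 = 1/3043 = 0.00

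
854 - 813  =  41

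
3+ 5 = 8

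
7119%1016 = 7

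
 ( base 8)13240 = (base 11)4396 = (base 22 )BL6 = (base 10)5792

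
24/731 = 24/731 = 0.03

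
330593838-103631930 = 226961908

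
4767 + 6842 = 11609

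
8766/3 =2922= 2922.00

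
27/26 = 1 + 1/26 = 1.04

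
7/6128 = 7/6128=0.00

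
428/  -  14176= - 1  +  3437/3544  =  - 0.03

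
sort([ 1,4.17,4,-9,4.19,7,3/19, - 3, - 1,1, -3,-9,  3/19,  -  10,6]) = [ - 10, - 9,  -  9,- 3, -3, - 1,3/19,3/19,1, 1,4, 4.17, 4.19,6,7]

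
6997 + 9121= 16118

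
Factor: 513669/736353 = 171223/245451   =  3^( - 1)*13^1*13171^1*81817^( - 1)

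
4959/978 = 5+23/326 = 5.07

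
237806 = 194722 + 43084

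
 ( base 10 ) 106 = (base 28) 3m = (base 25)46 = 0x6A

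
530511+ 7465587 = 7996098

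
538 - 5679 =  - 5141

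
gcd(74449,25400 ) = 1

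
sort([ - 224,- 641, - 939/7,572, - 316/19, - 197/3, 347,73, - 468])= [ - 641,-468, - 224,- 939/7, - 197/3 ,-316/19,73,347, 572]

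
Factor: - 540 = -2^2*3^3*5^1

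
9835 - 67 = 9768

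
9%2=1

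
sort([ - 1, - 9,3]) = [ - 9, - 1, 3]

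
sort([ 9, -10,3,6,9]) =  [-10,3, 6, 9,9 ]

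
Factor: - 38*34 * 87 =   -  2^2* 3^1* 17^1* 19^1*29^1  =  -112404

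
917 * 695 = 637315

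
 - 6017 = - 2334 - 3683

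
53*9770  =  517810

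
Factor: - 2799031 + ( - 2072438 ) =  - 3^1*17^1* 23^1*4153^1 = - 4871469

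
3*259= 777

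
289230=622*465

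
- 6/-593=6/593 = 0.01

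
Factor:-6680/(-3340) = 2^1 = 2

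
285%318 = 285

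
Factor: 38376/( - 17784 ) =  - 41/19 = - 19^(-1 ) * 41^1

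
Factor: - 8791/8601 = - 3^(-1) * 47^( - 1)*59^1*61^ ( - 1 ) * 149^1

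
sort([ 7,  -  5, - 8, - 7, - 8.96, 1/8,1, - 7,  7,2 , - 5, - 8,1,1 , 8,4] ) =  [-8.96, - 8, - 8 , - 7, - 7, - 5,-5  ,  1/8,1,1, 1,2,4,7,7, 8 ]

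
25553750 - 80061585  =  -54507835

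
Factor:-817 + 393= - 2^3 * 53^1 = -  424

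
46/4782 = 23/2391 = 0.01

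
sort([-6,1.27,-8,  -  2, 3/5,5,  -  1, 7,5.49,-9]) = [-9, - 8, - 6,-2,-1,3/5,1.27,5,5.49 , 7]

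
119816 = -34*( - 3524)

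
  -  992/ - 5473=992/5473 = 0.18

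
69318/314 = 220 + 119/157  =  220.76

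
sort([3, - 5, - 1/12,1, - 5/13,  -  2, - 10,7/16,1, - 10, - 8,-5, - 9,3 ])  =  [  -  10, - 10, - 9, - 8 , - 5, -5, - 2,  -  5/13 ,-1/12,7/16,1, 1,3 , 3]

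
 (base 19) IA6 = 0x1A26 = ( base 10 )6694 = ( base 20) gee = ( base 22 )DI6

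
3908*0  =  0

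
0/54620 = 0= 0.00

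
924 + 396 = 1320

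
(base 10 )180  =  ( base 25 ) 75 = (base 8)264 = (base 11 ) 154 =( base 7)345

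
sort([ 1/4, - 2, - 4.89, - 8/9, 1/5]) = [ - 4.89, - 2 , - 8/9, 1/5, 1/4]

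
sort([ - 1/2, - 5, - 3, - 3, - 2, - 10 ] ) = [ - 10,  -  5 ,-3, - 3, -2, - 1/2]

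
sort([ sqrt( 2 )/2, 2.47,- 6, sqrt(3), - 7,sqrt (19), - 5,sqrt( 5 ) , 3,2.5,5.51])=[ - 7,-6, -5,sqrt(2 ) /2,sqrt(3),sqrt ( 5), 2.47 , 2.5,3, sqrt(19),5.51]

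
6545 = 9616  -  3071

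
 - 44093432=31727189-75820621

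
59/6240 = 59/6240 = 0.01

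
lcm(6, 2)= 6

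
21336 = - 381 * ( - 56) 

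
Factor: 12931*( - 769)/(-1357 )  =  23^( - 1 ) * 59^ ( - 1)*67^1*193^1*769^1 =9943939/1357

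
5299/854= 757/122= 6.20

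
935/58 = 935/58  =  16.12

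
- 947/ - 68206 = 947/68206 =0.01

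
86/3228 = 43/1614 = 0.03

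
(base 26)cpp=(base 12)5103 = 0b10001001010011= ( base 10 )8787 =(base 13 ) 3ccc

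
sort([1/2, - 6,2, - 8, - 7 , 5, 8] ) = [ - 8, - 7, - 6,1/2, 2,  5,8]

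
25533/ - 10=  - 2554 + 7/10 = - 2553.30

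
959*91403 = 87655477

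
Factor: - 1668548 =-2^2 * 7^2* 8513^1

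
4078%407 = 8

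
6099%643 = 312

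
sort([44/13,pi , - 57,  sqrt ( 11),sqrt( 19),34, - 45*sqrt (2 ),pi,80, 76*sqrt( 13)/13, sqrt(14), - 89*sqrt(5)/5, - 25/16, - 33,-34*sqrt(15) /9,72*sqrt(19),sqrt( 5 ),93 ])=[ - 45*sqrt(2), - 57, - 89 * sqrt(5)/5, - 33, - 34*sqrt( 15 )/9, - 25/16, sqrt(5),pi,pi, sqrt ( 11), 44/13, sqrt( 14),sqrt(19),76*sqrt(13) /13,34,80,93,72*sqrt ( 19)]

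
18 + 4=22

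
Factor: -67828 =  -2^2*31^1*547^1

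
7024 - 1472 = 5552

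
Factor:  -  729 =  - 3^6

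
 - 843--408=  - 435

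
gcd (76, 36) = 4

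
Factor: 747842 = 2^1*199^1*1879^1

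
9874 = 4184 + 5690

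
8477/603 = 14 + 35/603=14.06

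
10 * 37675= 376750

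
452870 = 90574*5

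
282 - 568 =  - 286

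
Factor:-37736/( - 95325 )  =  2^3*3^(- 1 )*5^( - 2 )*31^( -1)*41^( - 1 )*53^1*89^1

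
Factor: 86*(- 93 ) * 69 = -2^1*3^2*23^1*31^1*43^1 = - 551862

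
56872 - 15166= 41706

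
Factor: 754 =2^1*13^1*29^1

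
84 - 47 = 37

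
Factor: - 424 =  - 2^3 *53^1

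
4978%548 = 46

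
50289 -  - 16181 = 66470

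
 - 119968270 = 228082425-348050695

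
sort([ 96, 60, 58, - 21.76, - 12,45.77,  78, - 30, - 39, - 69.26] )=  [ - 69.26,  -  39,-30,  -  21.76, - 12, 45.77, 58,60, 78, 96] 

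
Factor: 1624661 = 1624661^1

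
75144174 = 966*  77789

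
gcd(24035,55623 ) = 1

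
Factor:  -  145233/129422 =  - 891/794 = -2^ ( -1 )*3^4*11^1*397^( - 1 )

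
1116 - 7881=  - 6765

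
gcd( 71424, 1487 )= 1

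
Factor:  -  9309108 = -2^2*3^1*139^1*5581^1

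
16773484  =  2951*5684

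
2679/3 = 893 = 893.00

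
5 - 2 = 3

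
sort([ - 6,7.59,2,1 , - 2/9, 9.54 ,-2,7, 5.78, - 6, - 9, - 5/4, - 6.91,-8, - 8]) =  [ - 9, - 8, -8,-6.91,  -  6 , -6,-2, - 5/4, - 2/9 , 1,2, 5.78, 7, 7.59,9.54] 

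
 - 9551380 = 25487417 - 35038797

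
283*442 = 125086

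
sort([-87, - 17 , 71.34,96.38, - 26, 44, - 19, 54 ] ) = [ - 87 , - 26, - 19, - 17,44,54,71.34,96.38]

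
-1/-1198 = 1/1198 = 0.00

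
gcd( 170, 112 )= 2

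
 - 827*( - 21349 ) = 17655623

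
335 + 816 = 1151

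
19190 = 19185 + 5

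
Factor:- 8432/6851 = -16/13= -2^4*13^( - 1)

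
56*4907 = 274792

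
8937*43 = 384291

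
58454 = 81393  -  22939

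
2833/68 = 2833/68 = 41.66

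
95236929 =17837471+77399458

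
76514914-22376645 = 54138269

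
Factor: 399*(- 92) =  - 36708 = - 2^2*3^1 * 7^1*19^1*23^1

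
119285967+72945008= 192230975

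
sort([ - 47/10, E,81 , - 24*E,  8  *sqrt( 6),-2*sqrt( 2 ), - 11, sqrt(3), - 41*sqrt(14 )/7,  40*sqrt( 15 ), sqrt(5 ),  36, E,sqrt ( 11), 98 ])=[-24 * E, - 41*sqrt(14 )/7, - 11 , - 47/10,- 2 * sqrt(2),sqrt ( 3 ),sqrt(5 ), E,E, sqrt(11), 8*sqrt( 6 ), 36 , 81,98, 40*sqrt(15) ]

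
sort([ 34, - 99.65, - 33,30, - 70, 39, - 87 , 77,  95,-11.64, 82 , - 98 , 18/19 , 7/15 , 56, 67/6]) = [ - 99.65,  -  98,-87 , - 70,  -  33,  -  11.64,7/15,18/19 , 67/6 , 30,34 , 39,  56,77,  82, 95 ]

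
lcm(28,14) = 28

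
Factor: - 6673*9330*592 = -36857381280=- 2^5*3^1*5^1*37^1*311^1*6673^1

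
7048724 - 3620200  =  3428524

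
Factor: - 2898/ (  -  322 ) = 9 = 3^2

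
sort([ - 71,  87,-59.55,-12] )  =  [-71, - 59.55 ,-12,  87]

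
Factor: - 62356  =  -2^2*7^1*17^1 *131^1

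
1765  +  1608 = 3373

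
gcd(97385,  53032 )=1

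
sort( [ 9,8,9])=[8, 9,9]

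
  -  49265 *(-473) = 23302345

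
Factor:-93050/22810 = -5^1*1861^1*2281^(-1)=- 9305/2281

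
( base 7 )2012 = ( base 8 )1267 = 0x2B7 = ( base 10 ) 695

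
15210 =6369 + 8841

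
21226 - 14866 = 6360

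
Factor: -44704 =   -  2^5*11^1*127^1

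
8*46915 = 375320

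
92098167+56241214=148339381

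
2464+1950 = 4414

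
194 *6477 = 1256538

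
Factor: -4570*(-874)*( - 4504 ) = -17989786720  =  -2^5*5^1*19^1*23^1*457^1*563^1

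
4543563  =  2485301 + 2058262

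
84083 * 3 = 252249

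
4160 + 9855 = 14015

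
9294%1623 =1179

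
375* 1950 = 731250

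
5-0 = 5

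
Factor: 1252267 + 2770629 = 2^4*251431^1 = 4022896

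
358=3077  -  2719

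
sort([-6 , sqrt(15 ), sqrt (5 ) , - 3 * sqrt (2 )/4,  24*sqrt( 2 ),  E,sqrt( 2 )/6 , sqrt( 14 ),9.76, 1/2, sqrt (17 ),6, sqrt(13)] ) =[ - 6 , - 3*sqrt( 2 )/4, sqrt( 2) /6, 1/2 , sqrt( 5 ), E , sqrt( 13), sqrt(14 ) , sqrt( 15 ), sqrt(17),6, 9.76,24*sqrt( 2 ) ] 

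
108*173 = 18684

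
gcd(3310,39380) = 10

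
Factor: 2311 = 2311^1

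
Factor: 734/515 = 2^1*5^( - 1)*103^( - 1)*367^1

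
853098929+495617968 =1348716897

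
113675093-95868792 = 17806301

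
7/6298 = 7/6298 = 0.00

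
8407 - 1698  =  6709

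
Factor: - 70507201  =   - 241^1 *292561^1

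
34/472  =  17/236 = 0.07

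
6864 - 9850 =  - 2986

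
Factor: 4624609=11^1* 420419^1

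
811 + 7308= 8119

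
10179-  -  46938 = 57117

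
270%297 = 270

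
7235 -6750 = 485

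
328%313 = 15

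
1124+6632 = 7756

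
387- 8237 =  - 7850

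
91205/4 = 91205/4 = 22801.25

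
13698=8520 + 5178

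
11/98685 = 11/98685 = 0.00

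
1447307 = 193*7499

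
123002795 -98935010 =24067785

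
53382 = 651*82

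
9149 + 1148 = 10297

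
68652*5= 343260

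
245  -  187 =58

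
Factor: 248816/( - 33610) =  -124408/16805 = - 2^3*5^(-1)*3361^( - 1)*15551^1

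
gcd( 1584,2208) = 48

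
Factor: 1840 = 2^4*5^1*23^1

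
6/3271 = 6/3271  =  0.00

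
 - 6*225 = - 1350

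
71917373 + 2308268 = 74225641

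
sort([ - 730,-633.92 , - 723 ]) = [ - 730, - 723 ,-633.92 ]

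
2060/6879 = 2060/6879 = 0.30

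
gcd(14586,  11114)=2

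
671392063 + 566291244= 1237683307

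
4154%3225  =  929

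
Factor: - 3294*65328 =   -  2^5*3^4*61^1*1361^1  =  - 215190432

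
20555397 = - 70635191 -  - 91190588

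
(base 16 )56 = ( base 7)152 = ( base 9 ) 105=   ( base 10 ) 86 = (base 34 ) 2i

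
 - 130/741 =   -  1+47/57 = - 0.18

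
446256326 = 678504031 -232247705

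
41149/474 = 86 + 385/474 = 86.81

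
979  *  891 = 872289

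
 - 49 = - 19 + -30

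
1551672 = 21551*72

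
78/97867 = 78/97867 = 0.00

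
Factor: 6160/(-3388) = - 2^2*5^1*11^(  -  1 ) = - 20/11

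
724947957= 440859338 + 284088619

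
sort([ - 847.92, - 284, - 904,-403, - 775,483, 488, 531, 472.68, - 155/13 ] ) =[ - 904,  -  847.92 , - 775,-403 , - 284, - 155/13,472.68,483,488, 531]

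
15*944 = 14160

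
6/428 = 3/214 = 0.01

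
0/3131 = 0 = 0.00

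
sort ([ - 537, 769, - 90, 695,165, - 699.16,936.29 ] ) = [ - 699.16, - 537, - 90,165,695,769, 936.29]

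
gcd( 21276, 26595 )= 5319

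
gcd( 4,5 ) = 1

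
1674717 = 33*50749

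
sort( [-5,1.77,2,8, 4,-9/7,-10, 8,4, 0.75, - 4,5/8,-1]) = [  -  10, - 5, -4,-9/7,- 1,5/8,0.75,  1.77, 2,4,  4,8,8 ] 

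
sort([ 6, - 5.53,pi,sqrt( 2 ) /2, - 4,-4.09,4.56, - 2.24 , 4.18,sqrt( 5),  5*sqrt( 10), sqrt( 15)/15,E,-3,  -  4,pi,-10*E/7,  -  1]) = [ - 5.53 ,-4.09, - 4, - 4,-10 * E/7,-3,-2.24,  -  1, sqrt( 15) /15,sqrt( 2)/2, sqrt( 5),E,pi, pi,  4.18,4.56, 6,5 * sqrt( 10 )]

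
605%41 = 31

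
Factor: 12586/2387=58/11 = 2^1*11^(-1)*29^1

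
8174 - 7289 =885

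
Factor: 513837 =3^3*19031^1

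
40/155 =8/31= 0.26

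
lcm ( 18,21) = 126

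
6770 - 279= 6491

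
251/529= 251/529 =0.47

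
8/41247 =8/41247  =  0.00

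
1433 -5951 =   -  4518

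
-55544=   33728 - 89272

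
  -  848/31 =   -  848/31 = - 27.35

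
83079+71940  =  155019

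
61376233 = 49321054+12055179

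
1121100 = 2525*444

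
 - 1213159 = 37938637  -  39151796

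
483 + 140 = 623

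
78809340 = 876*89965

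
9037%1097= 261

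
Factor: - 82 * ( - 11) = 2^1*11^1*41^1  =  902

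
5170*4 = 20680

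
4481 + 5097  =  9578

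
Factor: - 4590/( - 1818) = 255/101=3^1*5^1*17^1 *101^( - 1)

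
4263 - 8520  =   - 4257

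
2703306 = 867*3118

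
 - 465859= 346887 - 812746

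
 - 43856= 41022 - 84878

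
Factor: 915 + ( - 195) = 720 = 2^4*3^2  *  5^1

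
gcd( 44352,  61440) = 192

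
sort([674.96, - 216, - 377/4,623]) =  [  -  216, - 377/4,  623, 674.96] 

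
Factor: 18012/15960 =79/70 = 2^ (  -  1)  *5^( - 1) * 7^( - 1)*79^1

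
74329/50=1486 + 29/50 = 1486.58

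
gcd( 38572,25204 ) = 4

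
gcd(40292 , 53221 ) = 7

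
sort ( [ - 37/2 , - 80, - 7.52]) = [ - 80, - 37/2, - 7.52 ]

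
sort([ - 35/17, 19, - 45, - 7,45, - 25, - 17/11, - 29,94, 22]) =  [ - 45,-29, - 25 ,-7, - 35/17,  -  17/11, 19, 22,45, 94]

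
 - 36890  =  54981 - 91871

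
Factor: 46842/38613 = 74/61 = 2^1*37^1*61^ ( - 1)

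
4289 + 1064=5353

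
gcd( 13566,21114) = 102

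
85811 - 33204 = 52607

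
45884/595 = 77 + 69/595=77.12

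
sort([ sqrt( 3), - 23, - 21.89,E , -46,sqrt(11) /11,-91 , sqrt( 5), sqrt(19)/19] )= [ - 91,-46,-23,-21.89 , sqrt( 19)/19, sqrt( 11 )/11, sqrt(3), sqrt( 5 ),E]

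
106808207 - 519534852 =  -412726645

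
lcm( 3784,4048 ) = 174064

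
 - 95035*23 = -2185805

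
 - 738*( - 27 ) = 19926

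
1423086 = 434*3279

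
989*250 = 247250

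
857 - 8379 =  - 7522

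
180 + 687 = 867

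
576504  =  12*48042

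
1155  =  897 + 258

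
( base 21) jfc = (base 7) 34245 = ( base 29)aa6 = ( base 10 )8706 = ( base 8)21002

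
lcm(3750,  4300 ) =322500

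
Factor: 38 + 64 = 102 =2^1* 3^1*17^1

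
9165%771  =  684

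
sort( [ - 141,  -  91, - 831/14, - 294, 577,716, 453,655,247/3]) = [ - 294, -141, - 91,  -  831/14, 247/3, 453,577, 655,716] 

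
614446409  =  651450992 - 37004583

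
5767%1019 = 672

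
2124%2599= 2124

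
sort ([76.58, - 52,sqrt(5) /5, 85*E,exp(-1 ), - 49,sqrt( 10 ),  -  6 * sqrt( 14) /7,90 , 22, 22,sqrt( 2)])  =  [ -52, - 49 ,  -  6 * sqrt( 14 ) /7,  exp(-1 ),sqrt( 5) /5, sqrt( 2 ), sqrt ( 10),22, 22,76.58, 90, 85*E]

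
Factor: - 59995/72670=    - 2^( - 1)*43^(  -  1 )*71^1 = - 71/86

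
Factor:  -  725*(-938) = 680050 = 2^1*5^2*7^1*29^1*67^1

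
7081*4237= 30002197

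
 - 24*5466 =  - 131184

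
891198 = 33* 27006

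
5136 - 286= 4850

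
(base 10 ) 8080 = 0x1F90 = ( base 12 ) 4814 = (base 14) 2d32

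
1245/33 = 37 + 8/11 = 37.73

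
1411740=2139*660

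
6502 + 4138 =10640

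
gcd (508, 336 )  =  4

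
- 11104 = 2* ( - 5552 ) 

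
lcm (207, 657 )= 15111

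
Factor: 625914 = 2^1*3^3*67^1 * 173^1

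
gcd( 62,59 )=1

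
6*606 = 3636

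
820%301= 218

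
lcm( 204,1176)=19992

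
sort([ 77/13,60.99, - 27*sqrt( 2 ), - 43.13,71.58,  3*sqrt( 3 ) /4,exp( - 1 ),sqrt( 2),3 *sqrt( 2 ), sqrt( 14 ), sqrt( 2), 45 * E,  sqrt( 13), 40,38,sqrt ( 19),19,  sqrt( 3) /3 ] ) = [ - 43.13, - 27 * sqrt( 2 ),exp( - 1 ) , sqrt( 3 )/3,3*sqrt( 3) /4, sqrt( 2),sqrt(2),sqrt( 13 ), sqrt (14 ), 3 * sqrt(2),sqrt(19 ),  77/13,19,  38,  40, 60.99,  71.58, 45 *E]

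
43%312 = 43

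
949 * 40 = 37960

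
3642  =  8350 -4708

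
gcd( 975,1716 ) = 39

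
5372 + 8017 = 13389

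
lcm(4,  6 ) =12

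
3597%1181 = 54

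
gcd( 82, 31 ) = 1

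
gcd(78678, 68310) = 54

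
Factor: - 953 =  - 953^1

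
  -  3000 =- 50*60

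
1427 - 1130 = 297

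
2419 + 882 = 3301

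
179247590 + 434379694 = 613627284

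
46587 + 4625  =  51212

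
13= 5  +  8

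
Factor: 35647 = 43^1*829^1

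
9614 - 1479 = 8135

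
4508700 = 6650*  678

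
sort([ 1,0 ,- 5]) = [ - 5, 0,1]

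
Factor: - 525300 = -2^2*3^1*5^2*17^1*103^1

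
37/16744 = 37/16744 =0.00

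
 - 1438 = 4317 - 5755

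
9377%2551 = 1724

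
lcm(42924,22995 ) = 643860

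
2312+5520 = 7832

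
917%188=165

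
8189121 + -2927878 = 5261243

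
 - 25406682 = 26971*( - 942)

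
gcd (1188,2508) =132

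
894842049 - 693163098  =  201678951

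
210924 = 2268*93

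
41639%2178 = 257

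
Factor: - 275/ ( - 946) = 25/86 = 2^( -1)*  5^2*43^(-1)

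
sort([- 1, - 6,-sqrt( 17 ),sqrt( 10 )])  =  [-6, - sqrt( 17), - 1,sqrt( 10)] 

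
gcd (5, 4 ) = 1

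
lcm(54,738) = 2214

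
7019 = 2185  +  4834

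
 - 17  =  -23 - -6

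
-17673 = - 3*5891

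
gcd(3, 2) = 1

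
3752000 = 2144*1750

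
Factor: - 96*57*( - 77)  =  421344 = 2^5 * 3^2*7^1 * 11^1*19^1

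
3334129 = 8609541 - 5275412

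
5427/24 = 226 + 1/8 = 226.12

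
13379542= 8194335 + 5185207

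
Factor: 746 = 2^1*373^1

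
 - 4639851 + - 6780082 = - 11419933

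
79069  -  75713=3356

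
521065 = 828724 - 307659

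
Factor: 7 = 7^1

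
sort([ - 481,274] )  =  [ -481, 274]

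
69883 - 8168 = 61715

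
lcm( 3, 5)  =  15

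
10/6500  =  1/650 = 0.00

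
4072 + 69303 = 73375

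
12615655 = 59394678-46779023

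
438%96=54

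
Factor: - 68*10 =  - 680 = - 2^3*5^1*17^1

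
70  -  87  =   - 17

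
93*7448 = 692664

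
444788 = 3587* 124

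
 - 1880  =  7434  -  9314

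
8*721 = 5768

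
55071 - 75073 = - 20002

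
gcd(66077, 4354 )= 1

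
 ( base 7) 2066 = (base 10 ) 734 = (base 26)126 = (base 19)20C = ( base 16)2DE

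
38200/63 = 38200/63  =  606.35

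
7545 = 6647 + 898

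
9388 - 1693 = 7695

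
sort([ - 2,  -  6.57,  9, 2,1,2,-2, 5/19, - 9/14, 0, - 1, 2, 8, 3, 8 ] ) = [-6.57, - 2, - 2, - 1, - 9/14, 0, 5/19, 1,2,2, 2,3, 8,8, 9]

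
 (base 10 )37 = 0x25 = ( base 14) 29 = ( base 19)1i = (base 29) 18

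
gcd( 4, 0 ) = 4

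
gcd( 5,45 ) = 5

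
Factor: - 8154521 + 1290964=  - 2543^1 *2699^1 =-6863557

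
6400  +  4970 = 11370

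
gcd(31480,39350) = 7870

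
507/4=507/4 = 126.75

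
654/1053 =218/351 = 0.62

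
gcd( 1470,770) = 70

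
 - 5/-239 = 5/239 = 0.02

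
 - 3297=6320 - 9617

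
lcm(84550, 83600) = 7440400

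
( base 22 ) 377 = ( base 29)1qi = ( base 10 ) 1613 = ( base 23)313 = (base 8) 3115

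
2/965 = 2/965 =0.00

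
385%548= 385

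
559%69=7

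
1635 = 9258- 7623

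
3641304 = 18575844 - 14934540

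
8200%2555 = 535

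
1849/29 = 1849/29=63.76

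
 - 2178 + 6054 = 3876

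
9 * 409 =3681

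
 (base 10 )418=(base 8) 642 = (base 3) 120111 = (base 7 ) 1135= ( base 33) cm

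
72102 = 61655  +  10447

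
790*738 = 583020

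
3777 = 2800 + 977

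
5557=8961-3404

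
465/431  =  465/431=   1.08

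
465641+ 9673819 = 10139460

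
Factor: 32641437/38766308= 2^( - 2) *3^1 * 7^(-1)* 19^( - 1) * 37^1 * 72869^( - 1)*294067^1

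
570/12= 47 + 1/2 = 47.50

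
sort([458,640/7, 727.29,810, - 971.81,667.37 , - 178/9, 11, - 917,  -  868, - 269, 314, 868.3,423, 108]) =[ - 971.81 , - 917,  -  868, - 269, - 178/9,11,640/7,108,314, 423,458,667.37, 727.29,810, 868.3 ]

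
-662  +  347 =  - 315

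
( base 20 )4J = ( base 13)78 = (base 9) 120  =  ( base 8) 143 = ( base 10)99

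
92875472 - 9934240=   82941232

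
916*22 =20152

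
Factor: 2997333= 3^2*37^1*9001^1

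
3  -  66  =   -63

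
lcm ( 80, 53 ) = 4240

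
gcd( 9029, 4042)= 1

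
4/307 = 4/307 = 0.01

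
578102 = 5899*98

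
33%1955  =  33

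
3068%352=252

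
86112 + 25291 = 111403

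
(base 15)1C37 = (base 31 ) 6BK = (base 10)6127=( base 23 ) BD9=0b1011111101111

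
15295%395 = 285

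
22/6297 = 22/6297 = 0.00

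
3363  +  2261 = 5624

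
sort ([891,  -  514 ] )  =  [ - 514,891]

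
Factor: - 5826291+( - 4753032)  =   - 10579323 =- 3^1*3526441^1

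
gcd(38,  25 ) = 1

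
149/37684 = 149/37684  =  0.00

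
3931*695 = 2732045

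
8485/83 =102+19/83 =102.23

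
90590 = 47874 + 42716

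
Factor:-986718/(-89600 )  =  2^( - 8)*3^1*5^(-2 ) * 7^( - 1)*47^1*3499^1  =  493359/44800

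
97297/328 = 97297/328 = 296.64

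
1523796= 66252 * 23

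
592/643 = 592/643= 0.92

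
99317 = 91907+7410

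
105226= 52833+52393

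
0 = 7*0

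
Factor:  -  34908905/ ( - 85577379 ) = 3^(- 1) *5^1*17^1*43^1*701^(  -  1)*9551^1*40693^ ( - 1)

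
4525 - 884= 3641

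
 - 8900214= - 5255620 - 3644594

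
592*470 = 278240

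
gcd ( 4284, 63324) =36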